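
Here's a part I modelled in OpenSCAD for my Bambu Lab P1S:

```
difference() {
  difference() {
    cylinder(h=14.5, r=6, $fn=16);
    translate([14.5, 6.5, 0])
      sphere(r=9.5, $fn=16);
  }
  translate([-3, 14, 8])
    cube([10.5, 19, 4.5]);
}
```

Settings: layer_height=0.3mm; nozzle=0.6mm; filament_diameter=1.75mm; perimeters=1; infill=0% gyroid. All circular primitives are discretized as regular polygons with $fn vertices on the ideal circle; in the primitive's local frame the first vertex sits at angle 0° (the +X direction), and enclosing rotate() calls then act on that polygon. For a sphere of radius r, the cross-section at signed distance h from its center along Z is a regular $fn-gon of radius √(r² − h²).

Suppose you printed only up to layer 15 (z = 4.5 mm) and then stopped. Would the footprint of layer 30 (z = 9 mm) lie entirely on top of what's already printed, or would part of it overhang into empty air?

Compare the two slices. At z = 4.5: the r=6 cylinder gives a regular 16-gon of circumradius 6 (constant along its height) (area = (16/2)·6.000²·sin(360°/16) = 110.21 mm²); the sphere at (14.5, 6.5): section is a regular 16-gon, circumradius = √(r²−h²) = √(9.5²−4.5²) = 8.367 (area = (16/2)·8.367²·sin(360°/16) = 214.30 mm²); After the difference (first − rest): starting from the r=6 cylinder (110.21 mm²), the r=9.5 sphere at (14.5, 6.5) misses the remaining region (no effect) — area = 110.21 mm²; the cube at (-3, 14) is not intersected at this z (z outside [8, 12.5]); Taking the first minus the rest: none of the subtracted shapes is present at this height, so that combined region is unchanged — area = 110.21 mm². At z = 9: the r=6 cylinder gives a regular 16-gon of circumradius 6 (constant along its height) (area = (16/2)·6.000²·sin(360°/16) = 110.21 mm²); the r=9.5 sphere at (14.5, 6.5) slices to a regular 16-gon of circumradius 3.041 (√(r²−h²) with h=9 from center) (area = (16/2)·3.041²·sin(360°/16) = 28.32 mm²); After the difference (first − rest): starting from the r=6 cylinder (110.21 mm²), the r=9.5 sphere at (14.5, 6.5) misses the remaining region (no effect) — area = 110.21 mm²; the cube at (-3, 14) (footprint 10.5×19) is included at this height (area 199.50 mm²); Taking the first minus the rest: starting from that combined region (110.21 mm²), the 10.5×19 cube at (-3, 14) misses the remaining region (no effect) — area = 110.21 mm². Checking containment: the cross-section at z = 9 is a subset of the cross-section at z = 4.5.

entirely on top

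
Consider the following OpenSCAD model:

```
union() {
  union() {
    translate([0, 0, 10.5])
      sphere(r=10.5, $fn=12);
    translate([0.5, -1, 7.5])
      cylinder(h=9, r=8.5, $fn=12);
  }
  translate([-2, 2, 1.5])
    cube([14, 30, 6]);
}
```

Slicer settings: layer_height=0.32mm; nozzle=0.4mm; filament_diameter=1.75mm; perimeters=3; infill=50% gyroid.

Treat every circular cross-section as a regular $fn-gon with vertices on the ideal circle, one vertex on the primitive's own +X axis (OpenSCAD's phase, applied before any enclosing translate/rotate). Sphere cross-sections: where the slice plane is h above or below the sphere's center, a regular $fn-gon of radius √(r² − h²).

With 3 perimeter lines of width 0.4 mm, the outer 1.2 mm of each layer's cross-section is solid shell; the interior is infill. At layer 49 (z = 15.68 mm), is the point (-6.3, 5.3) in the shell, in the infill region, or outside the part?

shell

At z = 15.68 mm: the r=10.5 sphere slices to a regular 12-gon of circumradius 9.133 (√(r²−h²) with h=5.18 from center); the r=8.5 cylinder at (0.5, -1) gives a regular 12-gon of circumradius 8.5 (constant along its height); Combining (union): the regions partially overlap (shared area 210.98 mm²), so overlapping operands fuse into one piece — 1 connected region; the cube at (-2, 2) is absent (z outside [1.5, 7.5]); Taking the union: only that combined region is present, so the union is just that shape — 1 connected region. Overall, the cross-section is a single solid region. The nearest boundary edge runs (-7.91, 4.57)→(-4.57, 7.91); distance from the point to it = 0.62 mm. The point is inside the cross-section, 0.62 mm from the nearest boundary — within the 1.2 mm shell band (3 × 0.4).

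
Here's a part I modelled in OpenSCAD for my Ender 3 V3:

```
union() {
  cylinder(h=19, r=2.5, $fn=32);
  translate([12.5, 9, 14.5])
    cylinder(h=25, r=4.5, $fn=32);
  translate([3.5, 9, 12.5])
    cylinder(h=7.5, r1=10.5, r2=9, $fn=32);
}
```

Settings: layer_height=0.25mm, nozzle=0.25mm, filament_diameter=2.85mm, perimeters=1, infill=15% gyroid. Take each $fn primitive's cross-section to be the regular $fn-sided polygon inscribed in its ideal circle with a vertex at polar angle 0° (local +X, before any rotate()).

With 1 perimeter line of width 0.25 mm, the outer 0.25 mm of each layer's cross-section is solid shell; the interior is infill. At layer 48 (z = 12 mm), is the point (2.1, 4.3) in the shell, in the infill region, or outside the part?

At z = 12 mm: the r=2.5 cylinder contributes a regular 32-gon of circumradius 2.5; the cylinder at (12.5, 9) is not intersected at this z (z outside [14.5, 39.5]); the cone at (3.5, 9) is not intersected at this z (z outside [12.5, 20]); Taking the union: only the r=2.5 cylinder is present, so the union is just that shape — 1 connected region. Overall, the cross-section is a single solid region. The nearest boundary edge runs (1.39, 2.08)→(0.96, 2.31); distance from the point to it = 2.29 mm. The point is not inside any of the regions above, so it lies outside the cross-section (2.29 mm from the nearest boundary).

outside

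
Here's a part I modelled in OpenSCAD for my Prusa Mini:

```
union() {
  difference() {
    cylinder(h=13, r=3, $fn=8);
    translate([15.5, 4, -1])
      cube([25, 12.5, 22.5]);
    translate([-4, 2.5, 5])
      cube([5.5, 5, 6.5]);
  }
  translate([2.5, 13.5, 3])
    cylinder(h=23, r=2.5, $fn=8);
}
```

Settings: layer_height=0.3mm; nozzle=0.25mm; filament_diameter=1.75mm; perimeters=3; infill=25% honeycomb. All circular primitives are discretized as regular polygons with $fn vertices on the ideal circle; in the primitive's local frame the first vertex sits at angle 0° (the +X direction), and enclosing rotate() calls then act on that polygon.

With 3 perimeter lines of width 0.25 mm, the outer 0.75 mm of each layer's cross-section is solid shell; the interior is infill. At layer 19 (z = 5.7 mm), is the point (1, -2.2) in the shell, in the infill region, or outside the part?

shell

At z = 5.7 mm: the r=3 cylinder contributes a regular 8-gon of circumradius 3; the cube at (15.5, 4) is present — its section is the full 25×12.5 rectangle; the cube at (-4, 2.5) is present — its section is the full 5.5×5 rectangle; Subtracting the remaining from the first: starting from the r=3 cylinder, the 25×12.5 cube at (15.5, 4) misses the remaining region (no effect); the 5.5×5 cube at (-4, 2.5) partially overlaps it — only the 0.60 mm² overlap (of its 27.50 mm²) is removed, clipping the outline — 1 connected region; the r=2.5 cylinder at (2.5, 13.5) contributes a regular 8-gon of circumradius 2.5; Merging all regions: the 2 present regions are separate (no shared area or edge), so areas and boundary lengths simply add and each stays a separate island — 2 connected regions. Overall, the cross-section has 2 separate islands. The nearest boundary edge runs (2.12, -2.12)→(-0.00, -3.00); distance from the point to it = 0.36 mm. (Shell/infill is judged within the island containing the point — the largest one.) The point is inside the cross-section, 0.36 mm from the nearest boundary — within the 0.75 mm shell band (3 × 0.25).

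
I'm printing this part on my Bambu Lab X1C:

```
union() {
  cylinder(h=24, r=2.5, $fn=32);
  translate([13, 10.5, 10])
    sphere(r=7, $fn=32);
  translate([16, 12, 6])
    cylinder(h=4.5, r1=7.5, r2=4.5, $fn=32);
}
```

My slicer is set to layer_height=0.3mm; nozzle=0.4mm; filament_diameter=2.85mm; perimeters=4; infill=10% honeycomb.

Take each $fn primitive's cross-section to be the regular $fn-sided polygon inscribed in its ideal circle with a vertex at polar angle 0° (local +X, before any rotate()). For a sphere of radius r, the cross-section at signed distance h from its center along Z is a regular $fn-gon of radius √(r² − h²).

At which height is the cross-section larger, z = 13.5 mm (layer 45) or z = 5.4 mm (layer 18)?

layer 45 (z = 13.5 mm)

Layer 45 (z = 13.5): the r=2.5 cylinder gives a regular 32-gon of circumradius 2.5 (constant along its height) (area = (32/2)·2.500²·sin(360°/32) = 19.51 mm²); the sphere at (13, 10.5): section is a regular 32-gon, circumradius = √(r²−h²) = √(7²−3.5²) = 6.062 (area = (32/2)·6.062²·sin(360°/32) = 114.71 mm²); the cone at (16, 12) does not reach this height (z outside [6, 10.5]); Merging all regions: the 2 present regions are separate (no shared area or edge), so areas and boundary lengths simply add and each stays a separate island — area = 134.22 mm². So its area = 134.22 mm². Layer 18 (z = 5.4): the r=2.5 cylinder gives a regular 32-gon of circumradius 2.5 (constant along its height) (area = (32/2)·2.500²·sin(360°/32) = 19.51 mm²); the r=7 sphere at (13, 10.5) contributes a regular 32-gon of circumradius √(7²−4.6²) = 5.276 (area = (32/2)·5.276²·sin(360°/32) = 86.90 mm²); the cone at (16, 12) does not reach this height (z outside [6, 10.5]); Taking the union: the 2 present regions are separate (no shared area or edge), so areas and boundary lengths simply add and each stays a separate island — area = 106.41 mm². So its area = 106.41 mm². Layer 45 is larger (134.22 vs 106.41 mm²).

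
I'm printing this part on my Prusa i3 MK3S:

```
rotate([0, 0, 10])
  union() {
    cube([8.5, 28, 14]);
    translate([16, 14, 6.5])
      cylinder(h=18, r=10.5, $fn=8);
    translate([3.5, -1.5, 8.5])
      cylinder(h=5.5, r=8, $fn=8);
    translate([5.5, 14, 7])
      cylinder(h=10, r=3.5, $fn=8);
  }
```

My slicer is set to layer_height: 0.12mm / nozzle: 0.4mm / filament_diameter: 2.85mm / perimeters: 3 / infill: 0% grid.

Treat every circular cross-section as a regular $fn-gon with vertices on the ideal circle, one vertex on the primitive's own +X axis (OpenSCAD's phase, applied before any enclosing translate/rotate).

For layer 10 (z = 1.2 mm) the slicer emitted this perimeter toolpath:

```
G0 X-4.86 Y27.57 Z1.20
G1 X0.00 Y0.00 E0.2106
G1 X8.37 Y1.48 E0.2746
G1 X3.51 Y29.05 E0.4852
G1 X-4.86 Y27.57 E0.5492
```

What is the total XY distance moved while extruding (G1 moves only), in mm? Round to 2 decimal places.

72.99 mm

Sum the Euclidean lengths of each G1 segment: total = 72.99 mm.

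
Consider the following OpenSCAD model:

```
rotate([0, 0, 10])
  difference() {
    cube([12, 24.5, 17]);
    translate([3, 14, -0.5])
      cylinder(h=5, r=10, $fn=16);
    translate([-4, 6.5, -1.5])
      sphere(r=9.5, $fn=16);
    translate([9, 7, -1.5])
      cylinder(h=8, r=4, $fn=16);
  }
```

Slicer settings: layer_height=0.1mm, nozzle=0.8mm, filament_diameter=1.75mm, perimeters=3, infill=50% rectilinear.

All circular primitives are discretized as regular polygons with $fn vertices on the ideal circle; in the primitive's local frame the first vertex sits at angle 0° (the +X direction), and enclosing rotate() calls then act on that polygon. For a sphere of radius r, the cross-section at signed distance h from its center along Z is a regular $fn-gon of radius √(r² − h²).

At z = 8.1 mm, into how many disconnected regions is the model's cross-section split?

At z = 8.1 mm: the cube (footprint 12×24.5) is included at this height; the cylinder at (3, 14) is absent (z outside [-0.5, 4.5]); the sphere at (-4, 6.5) is not intersected at this z (|z−center|=9.600 > r=9.5); the cylinder at (9, 7) does not reach this height (z outside [-1.5, 6.5]); Taking the first minus the rest: none of the subtracted shapes is present at this height, so the 12×24.5 cube is unchanged — 1 connected region; (rotated 10° about Z; rotation is an isometry so areas/perimeters/island counts are preserved). The result has 1 disconnected region.

1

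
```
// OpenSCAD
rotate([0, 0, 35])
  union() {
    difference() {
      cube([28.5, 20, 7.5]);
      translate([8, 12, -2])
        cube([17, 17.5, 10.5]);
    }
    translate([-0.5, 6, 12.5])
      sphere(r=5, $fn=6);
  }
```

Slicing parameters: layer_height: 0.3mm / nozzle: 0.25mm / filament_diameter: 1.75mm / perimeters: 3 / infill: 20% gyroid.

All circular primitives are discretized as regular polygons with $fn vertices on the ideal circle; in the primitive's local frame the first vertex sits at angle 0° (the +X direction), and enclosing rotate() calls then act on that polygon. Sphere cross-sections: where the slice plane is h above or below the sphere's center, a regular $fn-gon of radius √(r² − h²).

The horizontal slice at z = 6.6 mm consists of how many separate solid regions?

1

At z = 6.6 mm: the 28.5×20 cube contributes its full rectangle; the cube at (8, 12) is present — its section is the full 17×17.5 rectangle; Taking the first minus the rest: starting from the 28.5×20 cube, the 17×17.5 cube at (8, 12) partially overlaps it — only the 136.00 mm² overlap (of its 297.50 mm²) is removed, clipping the outline — 1 connected region; the sphere at (-0.5, 6) is absent (|z−center|=5.900 > r=5); Combining (union): only that combined region is present, so the union is just that shape — 1 connected region; (whole slice rotated 35° about Z — lengths, areas and connectivity unchanged). The result has 1 disconnected region.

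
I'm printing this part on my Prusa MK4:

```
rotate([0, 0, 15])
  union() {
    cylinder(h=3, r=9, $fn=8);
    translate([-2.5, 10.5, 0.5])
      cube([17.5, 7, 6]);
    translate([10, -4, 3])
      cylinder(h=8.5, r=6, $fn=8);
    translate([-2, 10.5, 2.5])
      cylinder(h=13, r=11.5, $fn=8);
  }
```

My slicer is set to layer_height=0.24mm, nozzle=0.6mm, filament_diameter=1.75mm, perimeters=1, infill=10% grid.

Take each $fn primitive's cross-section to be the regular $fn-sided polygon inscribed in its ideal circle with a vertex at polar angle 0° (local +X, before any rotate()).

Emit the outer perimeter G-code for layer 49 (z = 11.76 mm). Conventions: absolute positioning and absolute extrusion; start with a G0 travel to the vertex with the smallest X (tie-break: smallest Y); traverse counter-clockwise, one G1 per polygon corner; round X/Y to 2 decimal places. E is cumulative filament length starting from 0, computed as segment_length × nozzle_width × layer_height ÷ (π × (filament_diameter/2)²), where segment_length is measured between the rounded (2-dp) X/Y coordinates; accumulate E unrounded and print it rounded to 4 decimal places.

At z = 11.76 mm: the cylinder does not reach this height (z outside [0, 3]); the cube at (-2.5, 10.5) does not reach this height (z outside [0.5, 6.5]); the cylinder at (10, -4) does not reach this height (z outside [3, 11.5]); the cylinder at (-2, 10.5): section is a regular 8-gon, circumradius r=11.5; Merging all regions: only the r=11.5 cylinder at (-2, 10.5) is present, so the union is just that shape — 1 connected region; (whole slice rotated 15° about Z — lengths, areas and connectivity unchanged). The outline is a single polygon with 8 vertices. Extrusion per mm of travel: 0.6 × 0.24 / (π × 0.875²) = 0.059868. Accumulating E over each segment gives final E = 4.2152.

G0 X-15.76 Y6.65 Z11.76
G1 X-10.40 Y-0.33 E0.5269
G1 X-1.67 Y-1.48 E1.0540
G1 X5.31 Y3.87 E1.5805
G1 X6.46 Y12.60 E2.1077
G1 X1.10 Y19.58 E2.6346
G1 X-7.63 Y20.73 E3.1618
G1 X-14.61 Y15.37 E3.6886
G1 X-15.76 Y6.65 E4.2152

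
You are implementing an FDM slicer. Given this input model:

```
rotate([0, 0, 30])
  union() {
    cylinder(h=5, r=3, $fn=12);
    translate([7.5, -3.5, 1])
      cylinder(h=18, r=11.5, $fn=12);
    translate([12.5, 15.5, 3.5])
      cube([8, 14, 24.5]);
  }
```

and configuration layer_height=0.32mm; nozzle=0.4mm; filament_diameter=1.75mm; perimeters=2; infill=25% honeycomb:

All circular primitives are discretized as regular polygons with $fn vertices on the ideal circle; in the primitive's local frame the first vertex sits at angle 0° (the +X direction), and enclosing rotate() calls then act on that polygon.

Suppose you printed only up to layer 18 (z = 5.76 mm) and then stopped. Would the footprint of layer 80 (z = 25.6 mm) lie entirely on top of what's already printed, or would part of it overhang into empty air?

entirely on top

Compare the two slices. At z = 5.76: the cylinder does not reach this height (z outside [0, 5]); the cylinder at (7.5, -3.5): section is a regular 12-gon, circumradius r=11.5 (area = (12/2)·11.500²·sin(360°/12) = 396.75 mm²); the cube at (12.5, 15.5) (footprint 8×14) is included at this height (area 112.00 mm²); Merging all regions: the 2 present regions are separate (no shared area or edge), so areas and boundary lengths simply add and each stays a separate island — area = 508.75 mm²; (rotated 30° about Z; rotation is an isometry so areas/perimeters/island counts are preserved). At z = 25.6: the cylinder does not reach this height (z outside [0, 5]); the cylinder at (7.5, -3.5) is not intersected at this z (z outside [1, 19]); the cube at (12.5, 15.5) (footprint 8×14) is included at this height (area 112.00 mm²); Taking the union: only the 8×14 cube at (12.5, 15.5) is present, so the union is just that shape — area = 112.00 mm²; (rotated 30° about Z; rotation is an isometry so areas/perimeters/island counts are preserved). Checking containment: the cross-section at z = 25.6 is a subset of the cross-section at z = 5.76.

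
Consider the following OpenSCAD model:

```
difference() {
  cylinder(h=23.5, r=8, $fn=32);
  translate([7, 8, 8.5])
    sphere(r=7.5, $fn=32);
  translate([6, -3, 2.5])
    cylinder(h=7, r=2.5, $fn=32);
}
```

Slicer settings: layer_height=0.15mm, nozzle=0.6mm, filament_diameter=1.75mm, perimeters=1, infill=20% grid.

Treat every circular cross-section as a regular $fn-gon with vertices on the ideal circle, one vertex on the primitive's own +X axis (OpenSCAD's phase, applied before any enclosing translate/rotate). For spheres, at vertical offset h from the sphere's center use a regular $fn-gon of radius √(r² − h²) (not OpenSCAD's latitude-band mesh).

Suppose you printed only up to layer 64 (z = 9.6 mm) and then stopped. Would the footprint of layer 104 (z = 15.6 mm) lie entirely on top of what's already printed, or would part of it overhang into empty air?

Compare the two slices. At z = 9.6: the r=8 cylinder contributes a regular 32-gon of circumradius 8 (area = (32/2)·8.000²·sin(360°/32) = 199.77 mm²); the r=7.5 sphere at (7, 8) contributes a regular 32-gon of circumradius √(7.5²−1.1²) = 7.419 (area = (32/2)·7.419²·sin(360°/32) = 171.80 mm²); the cylinder at (6, -3) does not reach this height (z outside [2.5, 9.5]); Taking the first minus the rest: starting from the r=8 cylinder (199.77 mm²), the r=7.5 sphere at (7, 8) partially overlaps it — only the 36.28 mm² overlap (of its 171.80 mm²) is removed, clipping the outline — area = 163.49 mm². At z = 15.6: the r=8 cylinder contributes a regular 32-gon of circumradius 8 (area = (32/2)·8.000²·sin(360°/32) = 199.77 mm²); the sphere at (7, 8): section is a regular 32-gon, circumradius = √(r²−h²) = √(7.5²−7.1²) = 2.417 (area = (32/2)·2.417²·sin(360°/32) = 18.23 mm²); the cylinder at (6, -3) does not reach this height (z outside [2.5, 9.5]); Subtracting the remaining from the first: starting from the r=8 cylinder (199.77 mm²), the r=7.5 sphere at (7, 8) misses the remaining region (no effect) — area = 199.77 mm². Checking containment: at z = 15.6 the cross-section extends beyond the z = 9.6 cross-section by about 36.28 mm².

part overhangs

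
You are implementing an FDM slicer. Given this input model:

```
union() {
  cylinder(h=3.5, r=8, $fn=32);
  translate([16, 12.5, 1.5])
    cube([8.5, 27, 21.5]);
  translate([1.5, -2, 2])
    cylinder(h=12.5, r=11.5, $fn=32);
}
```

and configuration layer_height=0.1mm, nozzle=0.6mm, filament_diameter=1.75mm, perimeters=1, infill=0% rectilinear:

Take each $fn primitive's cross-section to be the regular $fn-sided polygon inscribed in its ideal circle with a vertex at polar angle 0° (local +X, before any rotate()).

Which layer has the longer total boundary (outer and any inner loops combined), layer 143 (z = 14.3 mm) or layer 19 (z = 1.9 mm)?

layer 143 (z = 14.3 mm)

Layer 143 (z = 14.3): the cylinder is absent (z outside [0, 3.5]); the 8.5×27 cube at (16, 12.5) contributes its full rectangle (perimeter 71.00 mm); the r=11.5 cylinder at (1.5, -2) contributes a regular 32-gon of circumradius 11.5 (perimeter = 2·32·11.500·sin(180°/32) = 72.14 mm); Taking the union: the 2 present regions are separate (no shared area or edge), so areas and boundary lengths simply add and each stays a separate island — boundary = 143.14 mm. So its perimeter = 143.14 mm. Layer 19 (z = 1.9): the r=8 cylinder contributes a regular 32-gon of circumradius 8 (perimeter = 2·32·8.000·sin(180°/32) = 50.18 mm); the cube at (16, 12.5) (footprint 8.5×27) is included at this height (perimeter 71.00 mm); the cylinder at (1.5, -2) is not intersected at this z (z outside [2, 14.5]); Merging all regions: the 2 present regions are separate (no shared area or edge), so areas and boundary lengths simply add and each stays a separate island — boundary = 121.18 mm. So its perimeter = 121.18 mm. Layer 143 is larger (143.14 vs 121.18 mm).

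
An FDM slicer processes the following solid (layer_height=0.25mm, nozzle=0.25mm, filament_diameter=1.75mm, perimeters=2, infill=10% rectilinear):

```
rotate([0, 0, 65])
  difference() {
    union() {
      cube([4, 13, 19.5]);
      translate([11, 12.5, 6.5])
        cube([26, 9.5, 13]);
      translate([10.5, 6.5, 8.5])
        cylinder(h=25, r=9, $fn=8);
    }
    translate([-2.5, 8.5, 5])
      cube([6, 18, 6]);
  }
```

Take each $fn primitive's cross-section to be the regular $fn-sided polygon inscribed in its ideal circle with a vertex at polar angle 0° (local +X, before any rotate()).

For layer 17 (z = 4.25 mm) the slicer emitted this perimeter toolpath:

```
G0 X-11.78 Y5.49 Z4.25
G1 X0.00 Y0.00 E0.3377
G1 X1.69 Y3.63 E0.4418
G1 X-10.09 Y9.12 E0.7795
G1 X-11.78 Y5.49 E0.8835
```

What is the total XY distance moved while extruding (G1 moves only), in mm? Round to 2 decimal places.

34.00 mm

Sum the Euclidean lengths of each G1 segment: total = 34.00 mm.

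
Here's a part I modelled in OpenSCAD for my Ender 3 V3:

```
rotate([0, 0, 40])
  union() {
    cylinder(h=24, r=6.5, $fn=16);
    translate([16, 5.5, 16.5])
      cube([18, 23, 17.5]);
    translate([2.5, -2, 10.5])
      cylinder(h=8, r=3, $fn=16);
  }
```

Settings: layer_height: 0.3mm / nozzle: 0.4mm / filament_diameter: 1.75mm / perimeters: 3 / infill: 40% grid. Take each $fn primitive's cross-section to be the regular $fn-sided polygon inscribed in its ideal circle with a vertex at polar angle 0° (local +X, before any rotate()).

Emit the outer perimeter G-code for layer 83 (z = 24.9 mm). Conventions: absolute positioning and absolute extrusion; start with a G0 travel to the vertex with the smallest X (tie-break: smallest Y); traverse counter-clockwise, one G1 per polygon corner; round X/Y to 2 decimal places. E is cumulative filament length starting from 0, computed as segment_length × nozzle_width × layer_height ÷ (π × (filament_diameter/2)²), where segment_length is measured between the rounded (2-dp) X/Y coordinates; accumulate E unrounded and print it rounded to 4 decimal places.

At z = 24.9 mm: the cylinder is not intersected at this z (z outside [0, 24]); the 18×23 cube at (16, 5.5) contributes its full rectangle; the cylinder at (2.5, -2) is not intersected at this z (z outside [10.5, 18.5]); Taking the union: only the 18×23 cube at (16, 5.5) is present, so the union is just that shape — 1 connected region; (whole slice rotated 40° about Z — lengths, areas and connectivity unchanged). The outline is a single polygon with 4 vertices. Extrusion per mm of travel: 0.4 × 0.3 / (π × 0.875²) = 0.049890. Accumulating E over each segment gives final E = 4.0909.

G0 X-6.06 Y32.12 Z24.90
G1 X8.72 Y14.50 E1.1474
G1 X22.51 Y26.07 E2.0454
G1 X7.73 Y43.69 E3.1928
G1 X-6.06 Y32.12 E4.0909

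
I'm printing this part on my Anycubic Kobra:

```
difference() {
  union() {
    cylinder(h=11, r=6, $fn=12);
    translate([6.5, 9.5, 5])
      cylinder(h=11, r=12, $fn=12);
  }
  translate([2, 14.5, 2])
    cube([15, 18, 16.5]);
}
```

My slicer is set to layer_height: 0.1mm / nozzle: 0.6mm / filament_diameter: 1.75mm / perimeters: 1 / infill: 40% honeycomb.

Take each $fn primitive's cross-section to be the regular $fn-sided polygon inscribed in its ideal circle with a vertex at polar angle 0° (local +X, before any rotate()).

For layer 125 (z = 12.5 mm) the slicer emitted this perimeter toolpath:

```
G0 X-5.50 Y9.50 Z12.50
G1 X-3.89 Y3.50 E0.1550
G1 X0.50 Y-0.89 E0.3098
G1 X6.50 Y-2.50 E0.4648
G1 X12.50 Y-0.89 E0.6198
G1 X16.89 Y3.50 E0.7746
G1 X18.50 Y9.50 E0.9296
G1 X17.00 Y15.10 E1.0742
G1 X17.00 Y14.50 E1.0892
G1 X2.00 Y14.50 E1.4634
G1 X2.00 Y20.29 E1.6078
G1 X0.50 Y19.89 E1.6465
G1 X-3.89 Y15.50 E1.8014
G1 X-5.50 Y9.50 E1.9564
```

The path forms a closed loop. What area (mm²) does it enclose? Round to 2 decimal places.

Apply the shoelace formula to the sequence of (X, Y) vertices; enclosed area = 351.84 mm².

351.84 mm²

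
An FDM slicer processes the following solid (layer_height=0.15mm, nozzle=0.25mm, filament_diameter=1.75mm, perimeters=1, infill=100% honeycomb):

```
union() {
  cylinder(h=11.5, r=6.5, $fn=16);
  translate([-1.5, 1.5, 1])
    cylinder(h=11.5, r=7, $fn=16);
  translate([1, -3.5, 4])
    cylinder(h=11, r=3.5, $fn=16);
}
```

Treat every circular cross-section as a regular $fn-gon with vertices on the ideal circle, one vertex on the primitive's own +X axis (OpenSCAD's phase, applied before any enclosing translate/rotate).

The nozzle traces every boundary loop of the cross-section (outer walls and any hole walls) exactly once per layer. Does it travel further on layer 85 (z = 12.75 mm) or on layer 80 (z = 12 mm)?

Layer 85 (z = 12.75): the cylinder is not intersected at this z (z outside [0, 11.5]); the cylinder at (-1.5, 1.5) does not reach this height (z outside [1, 12.5]); the r=3.5 cylinder at (1, -3.5) contributes a regular 16-gon of circumradius 3.5 (perimeter = 2·16·3.500·sin(180°/16) = 21.85 mm); Merging all regions: only the r=3.5 cylinder at (1, -3.5) is present, so the union is just that shape — boundary = 21.85 mm. So its perimeter = 21.85 mm. Layer 80 (z = 12): the cylinder is absent (z outside [0, 11.5]); the r=7 cylinder at (-1.5, 1.5) gives a regular 16-gon of circumradius 7 (constant along its height) (perimeter = 2·16·7.000·sin(180°/16) = 43.70 mm); the cylinder at (1, -3.5): section is a regular 16-gon, circumradius r=3.5 (perimeter = 2·16·3.500·sin(180°/16) = 21.85 mm); Merging all regions: the regions partially overlap (shared area 25.82 mm²), so the edge portions inside another operand are dropped and the merged outline is re-measured after clipping — boundary = 46.57 mm. So its perimeter = 46.57 mm. Layer 80 is larger (46.57 vs 21.85 mm).

layer 80 (z = 12 mm)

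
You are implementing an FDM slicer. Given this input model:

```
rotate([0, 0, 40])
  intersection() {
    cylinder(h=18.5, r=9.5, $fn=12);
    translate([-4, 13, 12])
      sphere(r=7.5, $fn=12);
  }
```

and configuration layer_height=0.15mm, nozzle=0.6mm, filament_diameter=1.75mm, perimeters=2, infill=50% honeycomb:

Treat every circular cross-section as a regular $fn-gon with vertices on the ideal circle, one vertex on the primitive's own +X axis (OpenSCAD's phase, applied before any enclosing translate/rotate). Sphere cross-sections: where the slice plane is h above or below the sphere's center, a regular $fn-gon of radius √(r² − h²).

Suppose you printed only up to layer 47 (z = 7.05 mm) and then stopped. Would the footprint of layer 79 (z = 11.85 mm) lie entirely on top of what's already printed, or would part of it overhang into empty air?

part overhangs

Compare the two slices. At z = 7.05: the r=9.5 cylinder gives a regular 12-gon of circumradius 9.5 (constant along its height) (area = (12/2)·9.500²·sin(360°/12) = 270.75 mm²); the r=7.5 sphere at (-4, 13) slices to a regular 12-gon of circumradius 5.634 (√(r²−h²) with h=4.95 from center) (area = (12/2)·5.634²·sin(360°/12) = 95.24 mm²); Keeping only the common overlap: the r=7.5 sphere at (-4, 13) partially overlaps the r=9.5 cylinder; clipping to the common part keeps 4.57 mm² — area = 4.57 mm²; (rotated 40° about Z; rotation is an isometry so areas/perimeters/island counts are preserved). At z = 11.85: the r=9.5 cylinder gives a regular 12-gon of circumradius 9.5 (constant along its height) (area = (12/2)·9.500²·sin(360°/12) = 270.75 mm²); the r=7.5 sphere at (-4, 13) contributes a regular 12-gon of circumradius √(7.5²−0.15²) = 7.498 (area = (12/2)·7.498²·sin(360°/12) = 168.68 mm²); Taking the intersection: the r=7.5 sphere at (-4, 13) partially overlaps the r=9.5 cylinder; clipping to the common part keeps 19.21 mm² — area = 19.21 mm²; (rotated 40° about Z; rotation is an isometry so areas/perimeters/island counts are preserved). Checking containment: at z = 11.85 the cross-section extends beyond the z = 7.05 cross-section by about 14.64 mm².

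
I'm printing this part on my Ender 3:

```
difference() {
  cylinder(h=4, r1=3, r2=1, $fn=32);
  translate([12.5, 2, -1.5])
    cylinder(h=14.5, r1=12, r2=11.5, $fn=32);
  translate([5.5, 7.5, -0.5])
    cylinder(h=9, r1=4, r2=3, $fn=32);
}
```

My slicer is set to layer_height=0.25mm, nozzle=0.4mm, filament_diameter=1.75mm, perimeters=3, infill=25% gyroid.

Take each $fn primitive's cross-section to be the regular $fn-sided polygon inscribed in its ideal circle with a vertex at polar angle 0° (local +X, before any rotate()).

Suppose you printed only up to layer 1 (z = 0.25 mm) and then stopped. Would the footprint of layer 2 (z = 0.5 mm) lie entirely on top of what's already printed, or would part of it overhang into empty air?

Compare the two slices. At z = 0.25: the cone (r1=3→r2=1) has section circumradius 2.875 here — a regular 32-gon (area = (32/2)·2.875²·sin(360°/32) = 25.80 mm²); the cone at (12.5, 2) (r1=12→r2=11.5) has section circumradius 11.940 here — a regular 32-gon (area = (32/2)·11.940²·sin(360°/32) = 444.98 mm²); the cone at (5.5, 7.5) (r1=4→r2=3) has section circumradius 3.917 here — a regular 32-gon (area = (32/2)·3.917²·sin(360°/32) = 47.88 mm²); After the difference (first − rest): starting from the cone (25.80 mm²), the cone at (12.5, 2) partially overlaps it — only the 8.05 mm² overlap (of its 444.98 mm²) is removed, clipping the outline; the cone at (5.5, 7.5) misses the remaining region (no effect) — area = 17.75 mm². At z = 0.5: the cone: at t=0.125 of its height the radius interpolates to r₁+(r₂−r₁)t = 2.750, giving a regular 32-gon of that circumradius (area = (32/2)·2.750²·sin(360°/32) = 23.61 mm²); the cone at (12.5, 2) (r1=12→r2=11.5) has section circumradius 11.931 here — a regular 32-gon (area = (32/2)·11.931²·sin(360°/32) = 444.34 mm²); the cone at (5.5, 7.5): at t=0.111 of its height the radius interpolates to r₁+(r₂−r₁)t = 3.889, giving a regular 32-gon of that circumradius (area = (32/2)·3.889²·sin(360°/32) = 47.21 mm²); Subtracting the remaining from the first: starting from the cone (23.61 mm²), the cone at (12.5, 2) partially overlaps it — only the 7.17 mm² overlap (of its 444.34 mm²) is removed, clipping the outline; the cone at (5.5, 7.5) misses the remaining region (no effect) — area = 16.44 mm². Checking containment: the cross-section at z = 0.5 is a subset of the cross-section at z = 0.25.

entirely on top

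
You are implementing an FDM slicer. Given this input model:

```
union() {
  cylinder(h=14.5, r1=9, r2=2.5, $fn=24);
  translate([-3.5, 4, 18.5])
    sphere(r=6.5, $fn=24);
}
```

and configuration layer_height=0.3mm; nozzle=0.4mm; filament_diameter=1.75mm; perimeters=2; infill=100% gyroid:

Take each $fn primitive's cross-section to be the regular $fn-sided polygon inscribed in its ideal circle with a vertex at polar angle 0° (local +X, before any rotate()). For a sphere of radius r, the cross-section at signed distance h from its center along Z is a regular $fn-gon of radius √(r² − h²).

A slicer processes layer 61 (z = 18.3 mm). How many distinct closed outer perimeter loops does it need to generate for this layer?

At z = 18.3 mm: the cone is absent (z outside [0, 14.5]); the r=6.5 sphere at (-3.5, 4) contributes a regular 24-gon of circumradius √(6.5²−0.2²) = 6.497; Combining (union): only the r=6.5 sphere at (-3.5, 4) is present, so the union is just that shape — 1 connected region. The result has 1 disconnected region.

1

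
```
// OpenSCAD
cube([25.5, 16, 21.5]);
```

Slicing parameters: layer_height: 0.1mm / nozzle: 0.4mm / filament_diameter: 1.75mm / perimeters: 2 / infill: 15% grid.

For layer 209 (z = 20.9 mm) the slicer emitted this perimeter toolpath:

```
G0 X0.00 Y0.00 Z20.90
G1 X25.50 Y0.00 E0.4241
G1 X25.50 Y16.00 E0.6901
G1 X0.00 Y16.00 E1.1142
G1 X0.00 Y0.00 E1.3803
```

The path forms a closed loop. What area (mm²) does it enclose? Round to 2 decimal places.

Apply the shoelace formula to the sequence of (X, Y) vertices; enclosed area = 408.00 mm².

408.00 mm²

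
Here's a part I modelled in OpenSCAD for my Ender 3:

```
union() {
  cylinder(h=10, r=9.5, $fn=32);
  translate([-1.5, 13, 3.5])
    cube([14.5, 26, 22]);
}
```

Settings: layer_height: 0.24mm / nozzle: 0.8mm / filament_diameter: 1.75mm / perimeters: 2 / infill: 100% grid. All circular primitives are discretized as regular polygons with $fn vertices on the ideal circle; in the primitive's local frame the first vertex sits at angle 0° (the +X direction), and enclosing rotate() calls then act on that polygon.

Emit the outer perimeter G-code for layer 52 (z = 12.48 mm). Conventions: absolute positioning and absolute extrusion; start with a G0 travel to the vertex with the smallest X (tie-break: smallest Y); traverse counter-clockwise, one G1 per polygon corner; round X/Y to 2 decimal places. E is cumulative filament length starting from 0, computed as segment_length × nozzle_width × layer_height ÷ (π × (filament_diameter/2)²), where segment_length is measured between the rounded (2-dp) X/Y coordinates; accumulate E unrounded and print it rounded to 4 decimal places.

At z = 12.48 mm: the cylinder is absent (z outside [0, 10]); the cube at (-1.5, 13) is present — its section is the full 14.5×26 rectangle; Merging all regions: only the 14.5×26 cube at (-1.5, 13) is present, so the union is just that shape — 1 connected region. The outline is a single polygon with 4 vertices. Extrusion per mm of travel: 0.8 × 0.24 / (π × 0.875²) = 0.079824. Accumulating E over each segment gives final E = 6.4658.

G0 X-1.50 Y13.00 Z12.48
G1 X13.00 Y13.00 E1.1575
G1 X13.00 Y39.00 E3.2329
G1 X-1.50 Y39.00 E4.3903
G1 X-1.50 Y13.00 E6.4658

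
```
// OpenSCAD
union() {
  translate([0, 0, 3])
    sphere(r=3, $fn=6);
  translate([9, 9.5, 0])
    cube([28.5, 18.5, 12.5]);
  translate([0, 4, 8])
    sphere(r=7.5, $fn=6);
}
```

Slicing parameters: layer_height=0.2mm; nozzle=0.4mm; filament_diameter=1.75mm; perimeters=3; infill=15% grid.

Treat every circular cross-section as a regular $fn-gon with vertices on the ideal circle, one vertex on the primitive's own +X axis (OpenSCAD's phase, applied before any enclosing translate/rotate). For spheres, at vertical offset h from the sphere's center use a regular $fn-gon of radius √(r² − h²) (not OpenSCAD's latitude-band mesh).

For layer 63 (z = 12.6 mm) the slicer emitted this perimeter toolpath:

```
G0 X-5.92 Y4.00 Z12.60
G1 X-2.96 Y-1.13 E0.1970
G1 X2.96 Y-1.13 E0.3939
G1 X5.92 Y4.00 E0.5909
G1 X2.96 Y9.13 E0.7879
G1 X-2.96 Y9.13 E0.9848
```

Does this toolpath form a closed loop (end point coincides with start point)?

Start point (G0): (-5.92, 4.00). End point (last G1): the path does not return to the start — open.

no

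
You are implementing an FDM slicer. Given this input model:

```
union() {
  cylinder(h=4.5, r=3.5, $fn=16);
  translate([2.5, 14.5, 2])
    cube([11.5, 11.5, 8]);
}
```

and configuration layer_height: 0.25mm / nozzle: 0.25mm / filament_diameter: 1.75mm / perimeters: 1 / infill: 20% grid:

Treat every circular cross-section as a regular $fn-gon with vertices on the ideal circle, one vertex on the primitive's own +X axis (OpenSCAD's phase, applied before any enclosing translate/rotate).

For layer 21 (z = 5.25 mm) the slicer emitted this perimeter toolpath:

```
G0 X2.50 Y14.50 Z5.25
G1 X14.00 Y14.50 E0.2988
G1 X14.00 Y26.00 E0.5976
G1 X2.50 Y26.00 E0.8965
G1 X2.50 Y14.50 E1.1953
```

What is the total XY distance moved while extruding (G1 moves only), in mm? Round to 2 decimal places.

Sum the Euclidean lengths of each G1 segment: total = 46.00 mm.

46.00 mm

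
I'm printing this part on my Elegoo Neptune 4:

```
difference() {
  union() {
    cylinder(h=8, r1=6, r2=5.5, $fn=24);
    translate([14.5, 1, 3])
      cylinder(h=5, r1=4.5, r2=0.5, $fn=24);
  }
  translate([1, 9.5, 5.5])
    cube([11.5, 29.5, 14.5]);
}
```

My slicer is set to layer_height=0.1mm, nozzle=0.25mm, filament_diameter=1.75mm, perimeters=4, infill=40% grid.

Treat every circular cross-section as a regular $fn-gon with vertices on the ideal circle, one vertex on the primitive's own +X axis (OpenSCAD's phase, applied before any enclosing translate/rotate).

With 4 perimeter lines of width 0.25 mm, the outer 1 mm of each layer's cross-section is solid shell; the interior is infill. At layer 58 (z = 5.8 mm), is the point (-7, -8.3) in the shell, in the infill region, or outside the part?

outside

At z = 5.8 mm: the cone contributes a regular 24-gon of circumradius 5.638 (interpolated between r1=6 and r2=5.5 at t=0.725); the cone at (14.5, 1) contributes a regular 24-gon of circumradius 2.260 (interpolated between r1=4.5 and r2=0.5 at t=0.560); Combining (union): the 2 present regions are separate (no shared area or edge), so areas and boundary lengths simply add and each stays a separate island — 2 connected regions; the cube at (1, 9.5) is present — its section is the full 11.5×29.5 rectangle; After the difference (first − rest): starting from the result so far, the 11.5×29.5 cube at (1, 9.5) misses the remaining region (no effect) — 2 connected regions. Overall, the cross-section has 2 separate islands. The nearest boundary edge runs (-2.82, -4.88)→(-3.99, -3.99); distance from the point to it = 5.26 mm. The point is not inside any of the regions above, so it lies outside the cross-section (5.26 mm from the nearest boundary).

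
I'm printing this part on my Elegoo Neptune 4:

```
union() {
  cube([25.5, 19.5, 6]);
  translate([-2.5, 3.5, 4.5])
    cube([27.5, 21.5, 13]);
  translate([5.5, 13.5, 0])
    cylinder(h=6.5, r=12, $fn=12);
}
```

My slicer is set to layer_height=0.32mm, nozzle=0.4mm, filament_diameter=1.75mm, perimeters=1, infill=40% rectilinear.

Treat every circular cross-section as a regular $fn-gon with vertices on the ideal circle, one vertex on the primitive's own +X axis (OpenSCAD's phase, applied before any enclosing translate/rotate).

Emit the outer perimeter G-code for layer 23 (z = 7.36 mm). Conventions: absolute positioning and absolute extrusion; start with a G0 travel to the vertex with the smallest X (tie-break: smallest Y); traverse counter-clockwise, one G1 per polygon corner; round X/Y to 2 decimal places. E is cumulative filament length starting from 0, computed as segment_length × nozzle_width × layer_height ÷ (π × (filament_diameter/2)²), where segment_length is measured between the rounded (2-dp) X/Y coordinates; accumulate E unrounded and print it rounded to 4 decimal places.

G0 X-2.50 Y3.50 Z7.36
G1 X25.00 Y3.50 E1.4634
G1 X25.00 Y25.00 E2.6076
G1 X-2.50 Y25.00 E4.0710
G1 X-2.50 Y3.50 E5.2152

At z = 7.36 mm: the cube does not reach this height (z outside [0, 6]); the cube at (-2.5, 3.5) is present — its section is the full 27.5×21.5 rectangle; the cylinder at (5.5, 13.5) is absent (z outside [0, 6.5]); Merging all regions: only the 27.5×21.5 cube at (-2.5, 3.5) is present, so the union is just that shape — 1 connected region. The outline is a single polygon with 4 vertices. Extrusion per mm of travel: 0.4 × 0.32 / (π × 0.875²) = 0.053216. Accumulating E over each segment gives final E = 5.2152.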